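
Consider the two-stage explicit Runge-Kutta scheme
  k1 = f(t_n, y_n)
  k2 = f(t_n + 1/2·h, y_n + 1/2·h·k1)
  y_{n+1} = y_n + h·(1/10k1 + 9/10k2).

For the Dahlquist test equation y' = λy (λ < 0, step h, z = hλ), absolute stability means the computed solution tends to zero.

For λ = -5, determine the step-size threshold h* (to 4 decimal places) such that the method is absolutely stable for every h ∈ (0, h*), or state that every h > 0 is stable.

(-2.2222,0); λ=-5 ⇒ h* = (20/9)/5 = 0.4444.

Test eqn y'=λy, z=hλ:
  k1=λy_n ⇒ h·k1=z·y_n;  k2=λ(1+1/2z)y_n ⇒ h·k2=z(1+1/2z)y_n
  y_{n+1}/y_n = 1 + 1/10z + 9/10z(1+1/2z) = 1 + z + 9/20z²
  Hence R(z) = 1 + z + 9/20z².

Solve |R(x)|<1 on ℝ⁻.
x=-1.55: |R|=0.5311
R=1: x+9/20x²=0 ⇒ x=−20/9=-2.2222; min R=1−1/(4·9/20)=0.4444>−1
Confirm numerically:
  x=-1.802: |R|=0.65924 <1
  x=-1.392: |R|=0.47995 <1
  x=-1.242: |R|=0.45215 <1
  x=-1.033: |R|=0.44719 <1
  x=-2.744: |R|=1.64429 >1
  x=-2.487: |R|=1.29633 >1
Stable set (-2.2222, 0).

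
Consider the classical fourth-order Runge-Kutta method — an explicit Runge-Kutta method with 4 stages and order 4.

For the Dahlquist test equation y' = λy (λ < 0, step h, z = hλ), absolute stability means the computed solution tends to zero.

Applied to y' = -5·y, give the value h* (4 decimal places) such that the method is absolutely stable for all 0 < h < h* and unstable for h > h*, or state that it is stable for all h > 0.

With y'=λy (z=hλ):
  order 4, 4-stage ⇒ R(z)=1+z+z^2/2+z^3/6+z^4/24
  (e.g. R(-1.32)=0.29437, |R|=0.29437)

Find x<0 with |R(x)|<1.
x=-1.32: |R|=0.2944
|R(-2.31)|=0.4901 |R(-0.91)|=0.4070 |R(-0.85)|=0.4306
Bisect:
  x_lo=-3.3081 |R|=2.1201  x_hi=-0.2523 |R|=0.7770
  mid=-1.78021 |R|=0.28255 →hi
  mid=-2.54417 |R|=0.69329 →hi
  mid=-2.92615 |R|=1.23398 →lo
  mid=-2.73516 |R|=0.92700 →hi
  mid=-2.83065 |R|=1.07057 →lo
  mid=-2.78290 |R|=0.99640 →hi
  mid=-2.80678 |R|=1.03288 →lo
  mid=-2.79484 |R|=1.01449 →lo
  mid=-2.78887 |R|=1.00541 →lo
  mid=-2.78589 |R|=1.00090 →lo
  ...
  [-2.78533,-2.78514] ⇒ x*=-2.7853
Stable set (-2.7853, 0).

(-2.7853,0); λ=-5 ⇒ h* = 0.5571.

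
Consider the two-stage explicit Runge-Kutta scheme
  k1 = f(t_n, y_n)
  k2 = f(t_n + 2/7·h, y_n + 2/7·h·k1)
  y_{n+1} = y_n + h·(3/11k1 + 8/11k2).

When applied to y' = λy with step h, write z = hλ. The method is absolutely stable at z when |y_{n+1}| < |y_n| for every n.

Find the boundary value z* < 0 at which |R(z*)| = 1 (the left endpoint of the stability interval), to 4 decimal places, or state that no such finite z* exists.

On y'=λy, z=hλ:
  k1=λy_n ⇒ h·k1=z·y_n;  k2=λ(1+2/7z)y_n ⇒ h·k2=z(1+2/7z)y_n
  y_{n+1}/y_n = 1 + 3/11z + 8/11z(1+2/7z) = 1 + z + 16/77z²
  so R(z) = 1 + z + 16/77z².

Need |R(x)|<1, x<0.
x=-1.1: |R|=0.1514
R=1: x+16/77x²=0 ⇒ x=−77/16=-4.8125; min R=1−1/(4·16/77)=-0.2031>−1
Confirm numerically:
  x=-4.273: |R|=0.52098 <1
  x=-3.898: |R|=0.25928 <1
  x=-2.686: |R|=0.18686 <1
  x=-5.289: |R|=1.52368 >1
  x=-4.936: |R|=1.12667 >1
Stable set (-4.8125, 0).

left endpoint -4.8125.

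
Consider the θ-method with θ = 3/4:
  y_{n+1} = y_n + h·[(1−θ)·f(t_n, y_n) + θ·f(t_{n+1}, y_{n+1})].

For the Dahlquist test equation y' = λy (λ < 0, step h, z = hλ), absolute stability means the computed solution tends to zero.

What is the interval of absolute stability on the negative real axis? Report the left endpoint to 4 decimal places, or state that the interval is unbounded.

(−∞, 0) — no finite endpoint.

Set f=λy, z=hλ:
  y_{n+1} = y_n + z·[1/4·y_n + 3/4·y_{n+1}] ⇒ (1 − 3/4z)y_{n+1} = (1 + 1/4z)y_n
  Hence R(z) = (1 + 1/4z)/(1 − 3/4z).

Solve |R(x)|<1 on ℝ⁻.
x=-1.63: |R|=0.2666
x=-2: |R|=0.2000
x=-10: |R|=0.1765
x=-100: |R|=0.3158
θ=3/4≥1/2 ⇒ |1+1/4x|<|1−3/4x| ∀x<0 ⇒ unbounded interval.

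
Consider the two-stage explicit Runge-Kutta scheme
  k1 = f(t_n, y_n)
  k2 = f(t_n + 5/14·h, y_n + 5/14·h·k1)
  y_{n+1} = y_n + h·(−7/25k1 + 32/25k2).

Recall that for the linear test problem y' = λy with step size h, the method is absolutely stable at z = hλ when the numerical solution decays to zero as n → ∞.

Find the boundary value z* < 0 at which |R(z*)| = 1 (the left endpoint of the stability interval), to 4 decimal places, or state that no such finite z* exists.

z* = -2.1875.

Set f=λy, z=hλ:
  k1=λy_n ⇒ h·k1=z·y_n;  k2=λ(1+5/14z)y_n ⇒ h·k2=z(1+5/14z)y_n
  y_{n+1}/y_n = 1 − 7/25z + 32/25z(1+5/14z) = 1 + z + 16/35z²
  R(z) = 1 + z + 16/35z².

Boundary: |R(x)|=1, x<0.
x=-0.66: |R|=0.5391
R=1: x+16/35x²=0 ⇒ x=−35/16=-2.1875; min R=1−1/(4·16/35)=0.4531>−1
Confirm numerically:
  x=-1.878: |R|=0.73429 <1
  x=-1.596: |R|=0.56844 <1
  x=-1.410: |R|=0.49885 <1
  x=-2.698: |R|=1.62964 >1
  x=-2.633: |R|=1.53623 >1
  x=-2.323: |R|=1.14389 >1
Interval (-2.1875, 0).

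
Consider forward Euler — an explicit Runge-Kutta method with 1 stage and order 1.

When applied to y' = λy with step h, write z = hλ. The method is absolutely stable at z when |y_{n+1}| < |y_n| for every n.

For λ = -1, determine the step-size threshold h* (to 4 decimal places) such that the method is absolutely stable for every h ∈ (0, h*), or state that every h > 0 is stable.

(-2.0000,0); λ=-1 ⇒ h* = 2.0000.

Test eqn y'=λy, z=hλ:
  order 1, 1-stage ⇒ R(z)=1+z
  (e.g. R(-0.67)=0.33000, |R|=0.33000)

Need |R(x)|<1, x<0.
x=-0.67: |R|=0.3300
|R(-1.67)|=0.6700 |R(-1.1)|=0.1000 |R(-0.9)|=0.1000
Bisect:
  x_lo=-2.7157 |R|=1.7157  x_hi=-0.2119 |R|=0.7881
  mid=-1.46380 |R|=0.46380 →hi
  mid=-2.08975 |R|=1.08975 →lo
  mid=-1.77677 |R|=0.77677 →hi
  mid=-1.93326 |R|=0.93326 →hi
  mid=-2.01150 |R|=1.01150 →lo
  mid=-1.97238 |R|=0.97238 →hi
  mid=-1.99194 |R|=0.99194 →hi
  mid=-2.00172 |R|=1.00172 →lo
  ...
  [-2.00004,-1.99989] ⇒ x*=-2.0000
Interval (-2.0000, 0).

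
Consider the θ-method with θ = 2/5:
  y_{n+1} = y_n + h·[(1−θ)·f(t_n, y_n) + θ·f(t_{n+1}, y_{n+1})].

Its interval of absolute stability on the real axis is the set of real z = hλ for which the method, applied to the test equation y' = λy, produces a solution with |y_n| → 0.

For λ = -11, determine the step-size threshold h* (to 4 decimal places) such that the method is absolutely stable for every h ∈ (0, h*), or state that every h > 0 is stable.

On y'=λy, z=hλ:
  y_{n+1} = y_n + z·[3/5·y_n + 2/5·y_{n+1}] ⇒ (1 − 2/5z)y_{n+1} = (1 + 3/5z)y_n
  so R(z) = (1 + 3/5z)/(1 − 2/5z).

Find x<0 with |R(x)|<1.
x=-1: |R|=0.2857
R=−1: 1+3/5x = −1+2/5x ⇒ -1/5x=2 ⇒ x=2/(-1/5)=-10.0000
Confirm numerically:
  x=-8.337: |R|=0.92327 <1
  x=-7.640: |R|=0.88363 <1
  x=-5.372: |R|=0.70605 <1
  x=-10.147: |R|=1.00581 >1
  x=-10.136: |R|=1.00538 >1
  x=-10.039: |R|=1.00156 >1
So |R|<1 on (-10.0000, 0).

(-10.0000,0); λ=-11 ⇒ h* = (10)/11 = 0.9091.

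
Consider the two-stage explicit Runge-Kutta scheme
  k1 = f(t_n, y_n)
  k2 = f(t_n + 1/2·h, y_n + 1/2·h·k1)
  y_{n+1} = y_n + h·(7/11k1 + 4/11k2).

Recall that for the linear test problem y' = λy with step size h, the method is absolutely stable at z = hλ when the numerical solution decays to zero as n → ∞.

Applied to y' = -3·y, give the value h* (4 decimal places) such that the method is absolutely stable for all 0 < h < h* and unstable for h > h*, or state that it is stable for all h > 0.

With y'=λy (z=hλ):
  k1=λy_n ⇒ h·k1=z·y_n;  k2=λ(1+1/2z)y_n ⇒ h·k2=z(1+1/2z)y_n
  y_{n+1}/y_n = 1 + 7/11z + 4/11z(1+1/2z) = 1 + z + 2/11z²
  Hence R(z) = 1 + z + 2/11z².

Solve |R(x)|<1 on ℝ⁻.
x=-0.77: |R|=0.3378
R=1: x+2/11x²=0 ⇒ x=−11/2=-5.5000; min R=1−1/(4·2/11)=-0.3750>−1
Confirm numerically:
  x=-5.185: |R|=0.70304 <1
  x=-3.626: |R|=0.23548 <1
  x=-3.077: |R|=0.35556 <1
  x=-2.425: |R|=0.35580 <1
  x=-5.987: |R|=1.53012 >1
  x=-5.968: |R|=1.50782 >1
  x=-5.838: |R|=1.35877 >1
Stable set (-5.5000, 0).

(-5.5000,0); λ=-3 ⇒ h* = (11/2)/3 = 1.8333.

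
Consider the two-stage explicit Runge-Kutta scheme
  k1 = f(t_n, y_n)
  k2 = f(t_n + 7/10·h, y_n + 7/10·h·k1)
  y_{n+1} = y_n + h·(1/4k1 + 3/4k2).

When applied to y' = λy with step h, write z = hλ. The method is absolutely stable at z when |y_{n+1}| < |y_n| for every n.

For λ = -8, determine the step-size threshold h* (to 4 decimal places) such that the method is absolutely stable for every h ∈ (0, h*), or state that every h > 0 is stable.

(-1.9048,0); λ=-8 ⇒ h* = (40/21)/8 = 0.2381.

With y'=λy (z=hλ):
  k1=λy_n ⇒ h·k1=z·y_n;  k2=λ(1+7/10z)y_n ⇒ h·k2=z(1+7/10z)y_n
  y_{n+1}/y_n = 1 + 1/4z + 3/4z(1+7/10z) = 1 + z + 21/40z²
  ⇒ R(z) = 1 + z + 21/40z².

Find x<0 with |R(x)|<1.
x=-1.55: |R|=0.7113
R=1: x+21/40x²=0 ⇒ x=−40/21=-1.9048; min R=1−1/(4·21/40)=0.5238>−1
Confirm numerically:
  x=-1.390: |R|=0.62435 <1
  x=-0.898: |R|=0.52536 <1
  x=-0.834: |R|=0.53117 <1
  x=-2.271: |R|=1.43666 >1
  x=-2.112: |R|=1.22979 >1
So |R|<1 on (-1.9048, 0).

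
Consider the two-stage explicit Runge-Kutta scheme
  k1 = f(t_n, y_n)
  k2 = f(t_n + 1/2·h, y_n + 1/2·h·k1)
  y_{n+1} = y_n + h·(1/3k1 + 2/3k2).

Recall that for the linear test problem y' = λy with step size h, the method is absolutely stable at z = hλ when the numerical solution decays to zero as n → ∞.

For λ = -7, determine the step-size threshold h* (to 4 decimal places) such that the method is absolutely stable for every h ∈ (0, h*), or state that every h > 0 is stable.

With y'=λy (z=hλ):
  k1=λy_n ⇒ h·k1=z·y_n;  k2=λ(1+1/2z)y_n ⇒ h·k2=z(1+1/2z)y_n
  y_{n+1}/y_n = 1 + 1/3z + 2/3z(1+1/2z) = 1 + z + 1/3z²
  R(z) = 1 + z + 1/3z².

Need |R(x)|<1, x<0.
x=-1.18: |R|=0.2841
R=1: x+1/3x²=0 ⇒ x=−3=-3.0000; min R=1−1/(4·1/3)=0.2500>−1
Confirm numerically:
  x=-2.939: |R|=0.94024 <1
  x=-2.353: |R|=0.49254 <1
  x=-1.688: |R|=0.26178 <1
  x=-1.403: |R|=0.25314 <1
  x=-3.243: |R|=1.26268 >1
  x=-3.180: |R|=1.19080 >1
  x=-3.104: |R|=1.10761 >1
So |R|<1 on (-3.0000, 0).

(-3.0000,0); λ=-7 ⇒ h* = (3)/7 = 0.4286.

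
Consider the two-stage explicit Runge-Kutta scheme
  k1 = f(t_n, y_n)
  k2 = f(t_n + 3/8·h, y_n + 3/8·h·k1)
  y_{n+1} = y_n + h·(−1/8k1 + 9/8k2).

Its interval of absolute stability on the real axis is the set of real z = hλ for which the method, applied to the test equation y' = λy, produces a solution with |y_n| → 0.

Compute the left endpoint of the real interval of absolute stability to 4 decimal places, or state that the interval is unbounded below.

With y'=λy (z=hλ):
  k1=λy_n ⇒ h·k1=z·y_n;  k2=λ(1+3/8z)y_n ⇒ h·k2=z(1+3/8z)y_n
  y_{n+1}/y_n = 1 − 1/8z + 9/8z(1+3/8z) = 1 + z + 27/64z²
  R(z) = 1 + z + 27/64z².

Need |R(x)|<1, x<0.
x=-1.05: |R|=0.4151
R=1: x+27/64x²=0 ⇒ x=−64/27=-2.3704; min R=1−1/(4·27/64)=0.4074>−1
Confirm numerically:
  x=-1.729: |R|=0.53217 <1
  x=-1.271: |R|=0.41051 <1
  x=-0.968: |R|=0.42731 <1
  x=-2.909: |R|=1.66102 >1
  x=-2.680: |R|=1.35007 >1
  x=-2.505: |R|=1.14228 >1
So |R|<1 on (-2.3704, 0).

left endpoint -2.3704.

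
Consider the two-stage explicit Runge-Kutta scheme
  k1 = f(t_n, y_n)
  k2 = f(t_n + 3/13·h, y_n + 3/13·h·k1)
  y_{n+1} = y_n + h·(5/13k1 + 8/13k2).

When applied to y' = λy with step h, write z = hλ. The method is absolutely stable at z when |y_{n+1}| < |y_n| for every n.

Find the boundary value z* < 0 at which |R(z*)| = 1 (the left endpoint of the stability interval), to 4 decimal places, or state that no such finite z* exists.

Set f=λy, z=hλ:
  k1=λy_n ⇒ h·k1=z·y_n;  k2=λ(1+3/13z)y_n ⇒ h·k2=z(1+3/13z)y_n
  y_{n+1}/y_n = 1 + 5/13z + 8/13z(1+3/13z) = 1 + z + 24/169z²
  Hence R(z) = 1 + z + 24/169z².

Boundary: |R(x)|=1, x<0.
x=-1.31: |R|=0.0663
R=1: x+24/169x²=0 ⇒ x=−169/24=-7.0417; min R=1−1/(4·24/169)=-0.7604>−1
Confirm numerically:
  x=-4.715: |R|=0.55790 <1
  x=-4.631: |R|=0.58539 <1
  x=-3.635: |R|=0.75857 <1
  x=-7.493: |R|=1.48026 >1
  x=-7.347: |R|=1.31857 >1
Stable set (-7.0417, 0).

z* = -7.0417.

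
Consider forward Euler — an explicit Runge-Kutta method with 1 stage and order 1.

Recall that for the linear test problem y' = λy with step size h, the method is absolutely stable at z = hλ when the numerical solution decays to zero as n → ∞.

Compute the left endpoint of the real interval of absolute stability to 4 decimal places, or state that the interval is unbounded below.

z* = -2.0000.

Set f=λy, z=hλ:
  order 1, 1-stage ⇒ R(z)=1+z
  (e.g. R(-0.63)=0.37000, |R|=0.37000)

Boundary: |R(x)|=1, x<0.
x=-0.63: |R|=0.3700
|R(-2.28)|=1.2800 |R(-1.34)|=0.3400 |R(-1.21)|=0.2100
Bisect:
  x_lo=-2.3890 |R|=1.3890  x_hi=-0.3916 |R|=0.6084
  mid=-1.39029 |R|=0.39029 →hi
  mid=-1.88965 |R|=0.88965 →hi
  mid=-2.13933 |R|=1.13933 →lo
  mid=-2.01449 |R|=1.01449 →lo
  mid=-1.95207 |R|=0.95207 →hi
  mid=-1.98328 |R|=0.98328 →hi
  mid=-1.99889 |R|=0.99889 →hi
  ...
  [-2.00010,-1.99998] ⇒ x*=-2.0000
Interval (-2.0000, 0).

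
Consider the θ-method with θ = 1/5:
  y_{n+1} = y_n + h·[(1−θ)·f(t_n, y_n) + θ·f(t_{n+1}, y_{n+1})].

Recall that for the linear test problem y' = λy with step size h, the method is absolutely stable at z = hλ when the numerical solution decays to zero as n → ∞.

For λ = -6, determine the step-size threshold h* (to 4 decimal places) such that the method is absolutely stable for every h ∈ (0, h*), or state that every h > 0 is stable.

(-3.3333,0); λ=-6 ⇒ h* = (10/3)/6 = 0.5556.

With y'=λy (z=hλ):
  y_{n+1} = y_n + z·[4/5·y_n + 1/5·y_{n+1}] ⇒ (1 − 1/5z)y_{n+1} = (1 + 4/5z)y_n
  so R(z) = (1 + 4/5z)/(1 − 1/5z).

Boundary: |R(x)|=1, x<0.
x=-1.25: |R|=0.0000
R=−1: 1+4/5x = −1+1/5x ⇒ -3/5x=2 ⇒ x=2/(-3/5)=-3.3333
Confirm numerically:
  x=-2.200: |R|=0.52778 <1
  x=-1.691: |R|=0.26364 <1
  x=-1.446: |R|=0.12163 <1
  x=-3.859: |R|=1.17801 >1
  x=-3.764: |R|=1.14742 >1
So |R|<1 on (-3.3333, 0).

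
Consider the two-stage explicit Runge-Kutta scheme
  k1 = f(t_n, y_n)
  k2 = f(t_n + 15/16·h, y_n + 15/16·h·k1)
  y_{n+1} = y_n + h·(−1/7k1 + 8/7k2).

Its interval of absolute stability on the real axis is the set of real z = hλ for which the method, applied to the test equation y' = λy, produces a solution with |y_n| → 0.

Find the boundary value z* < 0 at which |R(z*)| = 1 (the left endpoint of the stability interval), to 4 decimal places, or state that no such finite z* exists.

Set f=λy, z=hλ:
  k1=λy_n ⇒ h·k1=z·y_n;  k2=λ(1+15/16z)y_n ⇒ h·k2=z(1+15/16z)y_n
  y_{n+1}/y_n = 1 − 1/7z + 8/7z(1+15/16z) = 1 + z + 15/14z²
  R(z) = 1 + z + 15/14z².

Find x<0 with |R(x)|<1.
x=-1.39: |R|=1.6801
R=1: x+15/14x²=0 ⇒ x=−14/15=-0.9333; min R=1−1/(4·15/14)=0.7667>−1
Confirm numerically:
  x=-0.667: |R|=0.80967 <1
  x=-0.631: |R|=0.79560 <1
  x=-0.403: |R|=0.77101 <1
  x=-1.504: |R|=1.91959 >1
  x=-1.312: |R|=1.53230 >1
Stable set (-0.9333, 0).

left endpoint -0.9333.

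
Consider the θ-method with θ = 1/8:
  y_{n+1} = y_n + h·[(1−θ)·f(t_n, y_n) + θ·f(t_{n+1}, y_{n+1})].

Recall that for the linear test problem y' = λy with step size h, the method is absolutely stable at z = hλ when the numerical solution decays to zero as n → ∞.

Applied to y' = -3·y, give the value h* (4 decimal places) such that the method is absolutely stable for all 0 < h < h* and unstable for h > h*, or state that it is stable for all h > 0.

Test eqn y'=λy, z=hλ:
  y_{n+1} = y_n + z·[7/8·y_n + 1/8·y_{n+1}] ⇒ (1 − 1/8z)y_{n+1} = (1 + 7/8z)y_n
  Hence R(z) = (1 + 7/8z)/(1 − 1/8z).

Solve |R(x)|<1 on ℝ⁻.
x=-0.78: |R|=0.2893
R=−1: 1+7/8x = −1+1/8x ⇒ -3/4x=2 ⇒ x=2/(-3/4)=-2.6667
Confirm numerically:
  x=-1.924: |R|=0.55099 <1
  x=-1.874: |R|=0.51833 <1
  x=-1.480: |R|=0.24895 <1
  x=-3.139: |R|=1.25442 >1
  x=-2.891: |R|=1.12359 >1
  x=-2.810: |R|=1.07956 >1
So |R|<1 on (-2.6667, 0).

(-2.6667,0); λ=-3 ⇒ h* = (8/3)/3 = 0.8889.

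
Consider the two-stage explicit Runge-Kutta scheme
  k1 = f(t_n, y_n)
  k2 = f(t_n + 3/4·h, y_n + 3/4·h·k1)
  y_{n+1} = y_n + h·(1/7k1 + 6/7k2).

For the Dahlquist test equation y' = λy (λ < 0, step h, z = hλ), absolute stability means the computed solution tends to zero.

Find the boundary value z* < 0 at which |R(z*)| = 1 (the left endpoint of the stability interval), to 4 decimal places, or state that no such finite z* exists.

Set f=λy, z=hλ:
  k1=λy_n ⇒ h·k1=z·y_n;  k2=λ(1+3/4z)y_n ⇒ h·k2=z(1+3/4z)y_n
  y_{n+1}/y_n = 1 + 1/7z + 6/7z(1+3/4z) = 1 + z + 9/14z²
  ⇒ R(z) = 1 + z + 9/14z².

Find x<0 with |R(x)|<1.
x=-0.47: |R|=0.6720
R=1: x+9/14x²=0 ⇒ x=−14/9=-1.5556; min R=1−1/(4·9/14)=0.6111>−1
Confirm numerically:
  x=-1.043: |R|=0.65633 <1
  x=-0.994: |R|=0.64117 <1
  x=-0.877: |R|=0.61744 <1
  x=-1.944: |R|=1.48544 >1
  x=-1.930: |R|=1.46458 >1
  x=-1.623: |R|=1.07037 >1
Interval (-1.5556, 0).

z* = -1.5556.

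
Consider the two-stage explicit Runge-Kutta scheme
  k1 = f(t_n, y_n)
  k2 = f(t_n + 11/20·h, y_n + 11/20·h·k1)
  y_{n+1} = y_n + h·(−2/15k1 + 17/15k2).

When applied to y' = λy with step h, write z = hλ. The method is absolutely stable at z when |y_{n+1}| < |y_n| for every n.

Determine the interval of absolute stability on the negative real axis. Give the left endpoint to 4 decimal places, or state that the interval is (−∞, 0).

Set f=λy, z=hλ:
  k1=λy_n ⇒ h·k1=z·y_n;  k2=λ(1+11/20z)y_n ⇒ h·k2=z(1+11/20z)y_n
  y_{n+1}/y_n = 1 − 2/15z + 17/15z(1+11/20z) = 1 + z + 187/300z²
  so R(z) = 1 + z + 187/300z².

Find x<0 with |R(x)|<1.
x=-1.52: |R|=0.9201
R=1: x+187/300x²=0 ⇒ x=−300/187=-1.6043; min R=1−1/(4·187/300)=0.5989>−1
Confirm numerically:
  x=-1.495: |R|=0.89817 <1
  x=-1.472: |R|=0.87863 <1
  x=-1.437: |R|=0.85016 <1
  x=-2.103: |R|=1.65376 >1
  x=-1.772: |R|=1.18526 >1
  x=-1.728: |R|=1.13326 >1
Stable set (-1.6043, 0).

(-1.6043, 0).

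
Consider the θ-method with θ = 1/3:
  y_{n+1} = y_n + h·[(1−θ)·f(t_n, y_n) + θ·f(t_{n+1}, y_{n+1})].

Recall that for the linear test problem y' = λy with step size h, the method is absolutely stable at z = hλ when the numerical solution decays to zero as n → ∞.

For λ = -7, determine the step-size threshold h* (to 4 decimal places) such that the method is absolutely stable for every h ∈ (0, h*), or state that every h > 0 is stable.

Test eqn y'=λy, z=hλ:
  y_{n+1} = y_n + z·[2/3·y_n + 1/3·y_{n+1}] ⇒ (1 − 1/3z)y_{n+1} = (1 + 2/3z)y_n
  R(z) = (1 + 2/3z)/(1 − 1/3z).

Find x<0 with |R(x)|<1.
x=-0.42: |R|=0.6316
R=−1: 1+2/3x = −1+1/3x ⇒ -1/3x=2 ⇒ x=2/(-1/3)=-6.0000
Confirm numerically:
  x=-5.518: |R|=0.94341 <1
  x=-4.559: |R|=0.80937 <1
  x=-4.193: |R|=0.74878 <1
  x=-3.697: |R|=0.65611 <1
  x=-6.511: |R|=1.05373 >1
  x=-6.482: |R|=1.05083 >1
  x=-6.062: |R|=1.00684 >1
Stable set (-6.0000, 0).

(-6.0000,0); λ=-7 ⇒ h* = (6)/7 = 0.8571.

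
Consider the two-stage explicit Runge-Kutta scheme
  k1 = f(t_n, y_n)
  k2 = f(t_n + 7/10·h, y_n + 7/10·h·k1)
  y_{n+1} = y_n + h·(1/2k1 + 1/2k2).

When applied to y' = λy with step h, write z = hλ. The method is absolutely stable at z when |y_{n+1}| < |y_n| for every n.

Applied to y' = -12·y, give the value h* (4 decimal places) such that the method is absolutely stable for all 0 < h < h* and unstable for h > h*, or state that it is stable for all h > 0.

(-2.8571,0); λ=-12 ⇒ h* = (20/7)/12 = 0.2381.

With y'=λy (z=hλ):
  k1=λy_n ⇒ h·k1=z·y_n;  k2=λ(1+7/10z)y_n ⇒ h·k2=z(1+7/10z)y_n
  y_{n+1}/y_n = 1 + 1/2z + 1/2z(1+7/10z) = 1 + z + 7/20z²
  Hence R(z) = 1 + z + 7/20z².

Boundary: |R(x)|=1, x<0.
x=-0.48: |R|=0.6006
R=1: x+7/20x²=0 ⇒ x=−20/7=-2.8571; min R=1−1/(4·7/20)=0.2857>−1
Confirm numerically:
  x=-2.250: |R|=0.52187 <1
  x=-2.207: |R|=0.49780 <1
  x=-1.859: |R|=0.35056 <1
  x=-1.520: |R|=0.28864 <1
  x=-3.419: |R|=1.67235 >1
  x=-3.250: |R|=1.44687 >1
So |R|<1 on (-2.8571, 0).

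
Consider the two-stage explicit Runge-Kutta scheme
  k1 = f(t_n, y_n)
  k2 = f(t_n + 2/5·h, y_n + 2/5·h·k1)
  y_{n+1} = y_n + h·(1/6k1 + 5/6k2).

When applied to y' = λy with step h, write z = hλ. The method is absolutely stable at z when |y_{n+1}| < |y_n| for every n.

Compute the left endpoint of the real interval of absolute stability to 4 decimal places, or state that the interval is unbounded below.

With y'=λy (z=hλ):
  k1=λy_n ⇒ h·k1=z·y_n;  k2=λ(1+2/5z)y_n ⇒ h·k2=z(1+2/5z)y_n
  y_{n+1}/y_n = 1 + 1/6z + 5/6z(1+2/5z) = 1 + z + 1/3z²
  ⇒ R(z) = 1 + z + 1/3z².

Solve |R(x)|<1 on ℝ⁻.
x=-1.06: |R|=0.3145
R=1: x+1/3x²=0 ⇒ x=−3=-3.0000; min R=1−1/(4·1/3)=0.2500>−1
Confirm numerically:
  x=-1.754: |R|=0.27151 <1
  x=-1.630: |R|=0.25563 <1
  x=-1.497: |R|=0.25000 <1
  x=-1.485: |R|=0.25007 <1
  x=-3.404: |R|=1.45841 >1
  x=-3.276: |R|=1.30139 >1
Interval (-3.0000, 0).

left endpoint -3.0000.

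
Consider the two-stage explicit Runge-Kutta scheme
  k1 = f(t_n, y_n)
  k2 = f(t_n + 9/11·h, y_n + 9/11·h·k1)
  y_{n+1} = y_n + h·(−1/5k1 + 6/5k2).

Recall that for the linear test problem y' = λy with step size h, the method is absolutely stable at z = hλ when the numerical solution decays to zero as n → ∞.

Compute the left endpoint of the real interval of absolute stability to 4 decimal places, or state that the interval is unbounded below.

z* = -1.0185.

With y'=λy (z=hλ):
  k1=λy_n ⇒ h·k1=z·y_n;  k2=λ(1+9/11z)y_n ⇒ h·k2=z(1+9/11z)y_n
  y_{n+1}/y_n = 1 − 1/5z + 6/5z(1+9/11z) = 1 + z + 54/55z²
  ⇒ R(z) = 1 + z + 54/55z².

Need |R(x)|<1, x<0.
x=-0.6: |R|=0.7535
R=1: x+54/55x²=0 ⇒ x=−55/54=-1.0185; min R=1−1/(4·54/55)=0.7454>−1
Confirm numerically:
  x=-0.977: |R|=0.96017 <1
  x=-0.865: |R|=0.86962 <1
  x=-0.505: |R|=0.74539 <1
  x=-1.396: |R|=1.51738 >1
  x=-1.246: |R|=1.27829 >1
So |R|<1 on (-1.0185, 0).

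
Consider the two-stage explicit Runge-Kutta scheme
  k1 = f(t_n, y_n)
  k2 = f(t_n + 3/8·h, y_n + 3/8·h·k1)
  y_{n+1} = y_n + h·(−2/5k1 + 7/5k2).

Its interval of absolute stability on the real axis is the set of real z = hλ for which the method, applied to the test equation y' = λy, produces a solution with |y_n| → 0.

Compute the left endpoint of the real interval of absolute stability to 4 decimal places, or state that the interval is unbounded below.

With y'=λy (z=hλ):
  k1=λy_n ⇒ h·k1=z·y_n;  k2=λ(1+3/8z)y_n ⇒ h·k2=z(1+3/8z)y_n
  y_{n+1}/y_n = 1 − 2/5z + 7/5z(1+3/8z) = 1 + z + 21/40z²
  R(z) = 1 + z + 21/40z².

Need |R(x)|<1, x<0.
x=-1.5: |R|=0.6813
R=1: x+21/40x²=0 ⇒ x=−40/21=-1.9048; min R=1−1/(4·21/40)=0.5238>−1
Confirm numerically:
  x=-1.842: |R|=0.93931 <1
  x=-1.511: |R|=0.68764 <1
  x=-1.293: |R|=0.58472 <1
  x=-0.901: |R|=0.52520 <1
  x=-2.469: |R|=1.73138 >1
  x=-1.963: |R|=1.06002 >1
Interval (-1.9048, 0).

left endpoint -1.9048.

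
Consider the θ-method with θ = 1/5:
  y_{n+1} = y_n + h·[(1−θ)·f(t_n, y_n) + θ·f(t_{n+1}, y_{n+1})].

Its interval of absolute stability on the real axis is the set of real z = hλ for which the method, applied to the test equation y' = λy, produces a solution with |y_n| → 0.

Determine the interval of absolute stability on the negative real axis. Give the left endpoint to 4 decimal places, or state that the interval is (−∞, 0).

With y'=λy (z=hλ):
  y_{n+1} = y_n + z·[4/5·y_n + 1/5·y_{n+1}] ⇒ (1 − 1/5z)y_{n+1} = (1 + 4/5z)y_n
  ⇒ R(z) = (1 + 4/5z)/(1 − 1/5z).

Need |R(x)|<1, x<0.
x=-1.75: |R|=0.2963
R=−1: 1+4/5x = −1+1/5x ⇒ -3/5x=2 ⇒ x=2/(-3/5)=-3.3333
Confirm numerically:
  x=-2.291: |R|=0.57112 <1
  x=-2.214: |R|=0.53452 <1
  x=-1.807: |R|=0.32731 <1
  x=-1.436: |R|=0.11560 <1
  x=-3.653: |R|=1.11083 >1
  x=-3.441: |R|=1.03827 >1
  x=-3.362: |R|=1.01028 >1
Interval (-3.3333, 0).

(-3.3333, 0).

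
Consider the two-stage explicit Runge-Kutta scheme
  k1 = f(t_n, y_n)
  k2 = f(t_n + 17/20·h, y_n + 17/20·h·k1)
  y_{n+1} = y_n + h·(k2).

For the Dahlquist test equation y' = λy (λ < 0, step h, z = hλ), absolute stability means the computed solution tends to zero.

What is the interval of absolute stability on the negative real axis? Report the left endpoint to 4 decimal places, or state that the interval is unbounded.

Set f=λy, z=hλ:
  k1=λy_n ⇒ h·k1=z·y_n;  k2=λ(1+17/20z)y_n ⇒ h·k2=z(1+17/20z)y_n
  y_{n+1}/y_n = 1 + z(1+17/20z) = 1 + z + 17/20z²
  so R(z) = 1 + z + 17/20z².

Find x<0 with |R(x)|<1.
x=-0.78: |R|=0.7371
R=1: x+17/20x²=0 ⇒ x=−20/17=-1.1765; min R=1−1/(4·17/20)=0.7059>−1
Confirm numerically:
  x=-0.830: |R|=0.75556 <1
  x=-0.768: |R|=0.73335 <1
  x=-0.632: |R|=0.70751 <1
  x=-1.723: |R|=1.80042 >1
  x=-1.658: |R|=1.67862 >1
  x=-1.616: |R|=1.60374 >1
So |R|<1 on (-1.1765, 0).

z∈(-1.1765,0).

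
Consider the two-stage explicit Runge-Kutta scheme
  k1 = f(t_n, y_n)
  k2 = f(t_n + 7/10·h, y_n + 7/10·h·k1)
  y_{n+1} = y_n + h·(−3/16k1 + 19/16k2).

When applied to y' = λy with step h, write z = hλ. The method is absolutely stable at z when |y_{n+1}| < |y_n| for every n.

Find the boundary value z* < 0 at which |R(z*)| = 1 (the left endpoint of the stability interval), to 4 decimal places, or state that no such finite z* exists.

With y'=λy (z=hλ):
  k1=λy_n ⇒ h·k1=z·y_n;  k2=λ(1+7/10z)y_n ⇒ h·k2=z(1+7/10z)y_n
  y_{n+1}/y_n = 1 − 3/16z + 19/16z(1+7/10z) = 1 + z + 133/160z²
  ⇒ R(z) = 1 + z + 133/160z².

Find x<0 with |R(x)|<1.
x=-1.08: |R|=0.8896
R=1: x+133/160x²=0 ⇒ x=−160/133=-1.2030; min R=1−1/(4·133/160)=0.6992>−1
Confirm numerically:
  x=-1.003: |R|=0.83324 <1
  x=-0.828: |R|=0.74189 <1
  x=-0.639: |R|=0.70042 <1
  x=-1.784: |R|=1.86158 >1
  x=-1.650: |R|=1.61308 >1
Stable set (-1.2030, 0).

left endpoint -1.2030.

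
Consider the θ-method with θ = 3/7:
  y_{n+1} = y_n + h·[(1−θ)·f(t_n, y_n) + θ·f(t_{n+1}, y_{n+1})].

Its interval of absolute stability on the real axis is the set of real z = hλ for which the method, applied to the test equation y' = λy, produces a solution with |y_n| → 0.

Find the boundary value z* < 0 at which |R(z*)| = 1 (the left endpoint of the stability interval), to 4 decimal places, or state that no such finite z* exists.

z* = -14.0000.

Test eqn y'=λy, z=hλ:
  y_{n+1} = y_n + z·[4/7·y_n + 3/7·y_{n+1}] ⇒ (1 − 3/7z)y_{n+1} = (1 + 4/7z)y_n
  Hence R(z) = (1 + 4/7z)/(1 − 3/7z).

Boundary: |R(x)|=1, x<0.
x=-0.58: |R|=0.5355
R=−1: 1+4/7x = −1+3/7x ⇒ -1/7x=2 ⇒ x=2/(-1/7)=-14.0000
Confirm numerically:
  x=-12.387: |R|=0.96347 <1
  x=-10.026: |R|=0.89282 <1
  x=-7.839: |R|=0.79811 <1
  x=-14.373: |R|=1.00744 >1
  x=-14.174: |R|=1.00351 >1
So |R|<1 on (-14.0000, 0).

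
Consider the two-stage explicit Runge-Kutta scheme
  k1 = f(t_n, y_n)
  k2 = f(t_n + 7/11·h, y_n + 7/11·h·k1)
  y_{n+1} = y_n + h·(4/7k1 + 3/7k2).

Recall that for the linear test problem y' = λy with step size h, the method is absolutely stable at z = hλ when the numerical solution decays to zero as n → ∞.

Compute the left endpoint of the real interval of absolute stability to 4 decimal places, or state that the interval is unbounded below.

z* = -3.6667.

Test eqn y'=λy, z=hλ:
  k1=λy_n ⇒ h·k1=z·y_n;  k2=λ(1+7/11z)y_n ⇒ h·k2=z(1+7/11z)y_n
  y_{n+1}/y_n = 1 + 4/7z + 3/7z(1+7/11z) = 1 + z + 3/11z²
  ⇒ R(z) = 1 + z + 3/11z².

Need |R(x)|<1, x<0.
x=-0.62: |R|=0.4848
R=1: x+3/11x²=0 ⇒ x=−11/3=-3.6667; min R=1−1/(4·3/11)=0.0833>−1
Confirm numerically:
  x=-2.939: |R|=0.41674 <1
  x=-2.316: |R|=0.14687 <1
  x=-2.307: |R|=0.14452 <1
  x=-3.902: |R|=1.25044 >1
  x=-3.728: |R|=1.06236 >1
So |R|<1 on (-3.6667, 0).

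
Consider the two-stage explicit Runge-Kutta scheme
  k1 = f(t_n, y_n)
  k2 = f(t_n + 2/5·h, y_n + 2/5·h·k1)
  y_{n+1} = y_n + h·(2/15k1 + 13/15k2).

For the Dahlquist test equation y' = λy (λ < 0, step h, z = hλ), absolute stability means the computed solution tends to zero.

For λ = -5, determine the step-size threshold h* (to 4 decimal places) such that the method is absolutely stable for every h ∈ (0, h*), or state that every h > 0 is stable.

(-2.8846,0); λ=-5 ⇒ h* = (75/26)/5 = 0.5769.

Set f=λy, z=hλ:
  k1=λy_n ⇒ h·k1=z·y_n;  k2=λ(1+2/5z)y_n ⇒ h·k2=z(1+2/5z)y_n
  y_{n+1}/y_n = 1 + 2/15z + 13/15z(1+2/5z) = 1 + z + 26/75z²
  ⇒ R(z) = 1 + z + 26/75z².

Boundary: |R(x)|=1, x<0.
x=-1.53: |R|=0.2815
R=1: x+26/75x²=0 ⇒ x=−75/26=-2.8846; min R=1−1/(4·26/75)=0.2788>−1
Confirm numerically:
  x=-2.850: |R|=0.96580 <1
  x=-2.251: |R|=0.50556 <1
  x=-1.268: |R|=0.28938 <1
  x=-3.134: |R|=1.27094 >1
  x=-3.129: |R|=1.26509 >1
Stable set (-2.8846, 0).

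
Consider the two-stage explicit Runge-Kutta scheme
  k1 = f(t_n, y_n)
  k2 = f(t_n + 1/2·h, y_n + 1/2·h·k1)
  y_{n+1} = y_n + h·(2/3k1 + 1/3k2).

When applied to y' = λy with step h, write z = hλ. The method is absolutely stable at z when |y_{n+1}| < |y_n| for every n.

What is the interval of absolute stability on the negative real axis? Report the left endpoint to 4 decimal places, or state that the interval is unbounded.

(-6.0000, 0).

With y'=λy (z=hλ):
  k1=λy_n ⇒ h·k1=z·y_n;  k2=λ(1+1/2z)y_n ⇒ h·k2=z(1+1/2z)y_n
  y_{n+1}/y_n = 1 + 2/3z + 1/3z(1+1/2z) = 1 + z + 1/6z²
  Hence R(z) = 1 + z + 1/6z².

Solve |R(x)|<1 on ℝ⁻.
x=-0.4: |R|=0.6267
R=1: x+1/6x²=0 ⇒ x=−6=-6.0000; min R=1−1/(4·1/6)=-0.5000>−1
Confirm numerically:
  x=-5.848: |R|=0.85185 <1
  x=-5.159: |R|=0.27688 <1
  x=-4.599: |R|=0.07387 <1
  x=-2.956: |R|=0.49968 <1
  x=-6.444: |R|=1.47686 >1
  x=-6.187: |R|=1.19283 >1
  x=-6.145: |R|=1.14850 >1
Interval (-6.0000, 0).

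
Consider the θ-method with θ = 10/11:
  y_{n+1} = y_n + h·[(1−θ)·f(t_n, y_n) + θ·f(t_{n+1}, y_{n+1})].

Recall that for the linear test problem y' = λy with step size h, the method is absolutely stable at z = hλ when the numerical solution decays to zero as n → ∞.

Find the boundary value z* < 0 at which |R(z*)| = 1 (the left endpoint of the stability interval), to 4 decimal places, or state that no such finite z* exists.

unbounded; (−∞, 0).

Set f=λy, z=hλ:
  y_{n+1} = y_n + z·[1/11·y_n + 10/11·y_{n+1}] ⇒ (1 − 10/11z)y_{n+1} = (1 + 1/11z)y_n
  ⇒ R(z) = (1 + 1/11z)/(1 − 10/11z).

Solve |R(x)|<1 on ℝ⁻.
x=-1.77: |R|=0.3216
x=-2: |R|=0.2903
x=-10: |R|=0.0090
x=-100: |R|=0.0880
θ=10/11≥1/2 ⇒ |1+1/11x|<|1−10/11x| ∀x<0 ⇒ stable on all of ℝ⁻.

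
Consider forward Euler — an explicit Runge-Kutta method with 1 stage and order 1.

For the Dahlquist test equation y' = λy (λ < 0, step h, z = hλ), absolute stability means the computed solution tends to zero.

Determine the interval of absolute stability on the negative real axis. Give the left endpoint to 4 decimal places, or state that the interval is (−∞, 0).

(-2.0000, 0).

Set f=λy, z=hλ:
  order 1, 1-stage ⇒ R(z)=1+z
  (e.g. R(-0.36)=0.64000, |R|=0.64000)

Solve |R(x)|<1 on ℝ⁻.
x=-0.36: |R|=0.6400
|R(-1.36)|=0.3600 |R(-1.05)|=0.0500 |R(-0.56)|=0.4400
Bisect:
  x_lo=-2.3360 |R|=1.3360  x_hi=-0.1468 |R|=0.8532
  mid=-1.24144 |R|=0.24144 →hi
  mid=-1.78874 |R|=0.78874 →hi
  mid=-2.06239 |R|=1.06239 →lo
  mid=-1.92556 |R|=0.92556 →hi
  mid=-1.99398 |R|=0.99398 →hi
  mid=-2.02818 |R|=1.02818 →lo
  mid=-2.01108 |R|=1.01108 →lo
  mid=-2.00253 |R|=1.00253 →lo
  mid=-1.99825 |R|=0.99825 →hi
  mid=-2.00039 |R|=1.00039 →lo
  ...
  [-2.00012,-1.99999] ⇒ x*=-2.0000
So |R|<1 on (-2.0000, 0).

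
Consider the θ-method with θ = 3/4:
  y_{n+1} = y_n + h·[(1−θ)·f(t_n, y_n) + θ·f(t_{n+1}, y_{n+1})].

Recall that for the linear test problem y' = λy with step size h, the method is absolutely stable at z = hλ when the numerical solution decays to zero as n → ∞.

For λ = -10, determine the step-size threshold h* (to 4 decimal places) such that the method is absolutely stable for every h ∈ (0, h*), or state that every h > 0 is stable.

(−∞, 0) — no finite endpoint. Any h>0 works for λ=-10.

With y'=λy (z=hλ):
  y_{n+1} = y_n + z·[1/4·y_n + 3/4·y_{n+1}] ⇒ (1 − 3/4z)y_{n+1} = (1 + 1/4z)y_n
  ⇒ R(z) = (1 + 1/4z)/(1 − 3/4z).

Find x<0 with |R(x)|<1.
x=-0.62: |R|=0.5768
x=-2: |R|=0.2000
x=-10: |R|=0.1765
x=-100: |R|=0.3158
θ=3/4≥1/2 ⇒ |1+1/4x|<|1−3/4x| ∀x<0 ⇒ stable on all of ℝ⁻.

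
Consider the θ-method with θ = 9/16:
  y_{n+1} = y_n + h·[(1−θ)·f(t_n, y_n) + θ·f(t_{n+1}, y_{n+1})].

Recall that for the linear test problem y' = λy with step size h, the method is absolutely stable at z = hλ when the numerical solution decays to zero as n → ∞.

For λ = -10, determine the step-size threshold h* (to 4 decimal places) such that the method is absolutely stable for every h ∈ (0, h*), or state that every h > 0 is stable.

Test eqn y'=λy, z=hλ:
  y_{n+1} = y_n + z·[7/16·y_n + 9/16·y_{n+1}] ⇒ (1 − 9/16z)y_{n+1} = (1 + 7/16z)y_n
  R(z) = (1 + 7/16z)/(1 − 9/16z).

Find x<0 with |R(x)|<1.
x=-1.12: |R|=0.3129
x=-2: |R|=0.0588
x=-10: |R|=0.5094
x=-100: |R|=0.7467
θ=9/16≥1/2 ⇒ |1+7/16x|<|1−9/16x| ∀x<0 ⇒ unbounded interval.

unbounded; (−∞, 0). Any h>0 works for λ=-10.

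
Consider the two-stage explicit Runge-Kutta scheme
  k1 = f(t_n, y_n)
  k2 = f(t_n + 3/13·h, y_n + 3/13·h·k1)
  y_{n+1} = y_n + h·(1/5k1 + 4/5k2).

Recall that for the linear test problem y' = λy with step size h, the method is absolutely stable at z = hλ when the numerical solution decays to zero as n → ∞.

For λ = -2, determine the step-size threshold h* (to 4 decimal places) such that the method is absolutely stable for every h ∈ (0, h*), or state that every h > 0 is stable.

(-5.4167,0); λ=-2 ⇒ h* = (65/12)/2 = 2.7083.

With y'=λy (z=hλ):
  k1=λy_n ⇒ h·k1=z·y_n;  k2=λ(1+3/13z)y_n ⇒ h·k2=z(1+3/13z)y_n
  y_{n+1}/y_n = 1 + 1/5z + 4/5z(1+3/13z) = 1 + z + 12/65z²
  so R(z) = 1 + z + 12/65z².

Need |R(x)|<1, x<0.
x=-0.56: |R|=0.4979
R=1: x+12/65x²=0 ⇒ x=−65/12=-5.4167; min R=1−1/(4·12/65)=-0.3542>−1
Confirm numerically:
  x=-4.945: |R|=0.56940 <1
  x=-4.542: |R|=0.26657 <1
  x=-4.541: |R|=0.26589 <1
  x=-5.808: |R|=1.41961 >1
  x=-5.771: |R|=1.37751 >1
  x=-5.535: |R|=1.12092 >1
Interval (-5.4167, 0).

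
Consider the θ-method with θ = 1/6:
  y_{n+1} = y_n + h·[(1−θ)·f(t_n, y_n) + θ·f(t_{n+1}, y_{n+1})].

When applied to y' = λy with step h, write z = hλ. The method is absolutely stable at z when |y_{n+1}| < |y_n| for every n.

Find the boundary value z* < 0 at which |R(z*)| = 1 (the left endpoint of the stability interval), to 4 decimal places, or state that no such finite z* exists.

With y'=λy (z=hλ):
  y_{n+1} = y_n + z·[5/6·y_n + 1/6·y_{n+1}] ⇒ (1 − 1/6z)y_{n+1} = (1 + 5/6z)y_n
  ⇒ R(z) = (1 + 5/6z)/(1 − 1/6z).

Find x<0 with |R(x)|<1.
x=-1.02: |R|=0.1282
R=−1: 1+5/6x = −1+1/6x ⇒ -2/3x=2 ⇒ x=2/(-2/3)=-3.0000
Confirm numerically:
  x=-2.503: |R|=0.76620 <1
  x=-2.229: |R|=0.62523 <1
  x=-1.207: |R|=0.00486 <1
  x=-3.576: |R|=1.24060 >1
  x=-3.253: |R|=1.10937 >1
  x=-3.168: |R|=1.07330 >1
Stable set (-3.0000, 0).

left endpoint -3.0000.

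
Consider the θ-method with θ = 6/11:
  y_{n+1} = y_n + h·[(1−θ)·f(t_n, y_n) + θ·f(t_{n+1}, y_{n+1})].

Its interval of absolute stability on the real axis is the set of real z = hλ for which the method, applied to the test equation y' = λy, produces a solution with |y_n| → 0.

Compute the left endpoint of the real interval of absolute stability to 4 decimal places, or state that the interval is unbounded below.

Set f=λy, z=hλ:
  y_{n+1} = y_n + z·[5/11·y_n + 6/11·y_{n+1}] ⇒ (1 − 6/11z)y_{n+1} = (1 + 5/11z)y_n
  Hence R(z) = (1 + 5/11z)/(1 − 6/11z).

Need |R(x)|<1, x<0.
x=-0.77: |R|=0.4577
x=-2: |R|=0.0435
x=-10: |R|=0.5493
x=-100: |R|=0.8003
θ=6/11≥1/2 ⇒ |1+5/11x|<|1−6/11x| ∀x<0 ⇒ unbounded interval.

interval (−∞, 0).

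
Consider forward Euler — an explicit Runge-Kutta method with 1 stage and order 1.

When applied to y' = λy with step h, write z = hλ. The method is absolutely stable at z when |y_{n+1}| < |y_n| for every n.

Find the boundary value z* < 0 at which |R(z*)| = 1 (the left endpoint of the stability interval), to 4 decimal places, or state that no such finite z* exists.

z* = -2.0000.

With y'=λy (z=hλ):
  order 1, 1-stage ⇒ R(z)=1+z
  (e.g. R(-0.83)=0.17000, |R|=0.17000)

Find x<0 with |R(x)|<1.
x=-0.83: |R|=0.1700
|R(-1.7)|=0.7000 |R(-1.66)|=0.6600 |R(-1.07)|=0.0700
Bisect:
  x_lo=-2.4561 |R|=1.4561  x_hi=-0.0770 |R|=0.9230
  mid=-1.26653 |R|=0.26653 →hi
  mid=-1.86130 |R|=0.86130 →hi
  mid=-2.15868 |R|=1.15868 →lo
  mid=-2.00999 |R|=1.00999 →lo
  mid=-1.93565 |R|=0.93565 →hi
  mid=-1.97282 |R|=0.97282 →hi
  mid=-1.99141 |R|=0.99141 →hi
  mid=-2.00070 |R|=1.00070 →lo
  mid=-1.99605 |R|=0.99605 →hi
  ...
  [-2.00012,-1.99997] ⇒ x*=-2.0000
Stable set (-2.0000, 0).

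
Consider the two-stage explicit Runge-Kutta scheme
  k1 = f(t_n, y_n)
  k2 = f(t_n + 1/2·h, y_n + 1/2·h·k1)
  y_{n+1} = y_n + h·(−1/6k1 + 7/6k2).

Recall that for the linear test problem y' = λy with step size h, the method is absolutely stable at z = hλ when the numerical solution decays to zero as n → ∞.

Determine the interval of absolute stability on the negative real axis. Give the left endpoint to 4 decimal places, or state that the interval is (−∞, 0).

With y'=λy (z=hλ):
  k1=λy_n ⇒ h·k1=z·y_n;  k2=λ(1+1/2z)y_n ⇒ h·k2=z(1+1/2z)y_n
  y_{n+1}/y_n = 1 − 1/6z + 7/6z(1+1/2z) = 1 + z + 7/12z²
  so R(z) = 1 + z + 7/12z².

Solve |R(x)|<1 on ℝ⁻.
x=-1.05: |R|=0.5931
R=1: x+7/12x²=0 ⇒ x=−12/7=-1.7143; min R=1−1/(4·7/12)=0.5714>−1
Confirm numerically:
  x=-1.682: |R|=0.96832 <1
  x=-1.345: |R|=0.71026 <1
  x=-1.188: |R|=0.63528 <1
  x=-2.185: |R|=1.59996 >1
  x=-2.006: |R|=1.34135 >1
Interval (-1.7143, 0).

(-1.7143, 0).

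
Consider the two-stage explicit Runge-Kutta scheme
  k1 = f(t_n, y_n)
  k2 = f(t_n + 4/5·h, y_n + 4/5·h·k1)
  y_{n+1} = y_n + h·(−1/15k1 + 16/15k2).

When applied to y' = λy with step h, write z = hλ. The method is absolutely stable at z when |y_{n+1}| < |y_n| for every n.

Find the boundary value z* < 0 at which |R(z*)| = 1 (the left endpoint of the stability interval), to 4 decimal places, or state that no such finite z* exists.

z* = -1.1719.

With y'=λy (z=hλ):
  k1=λy_n ⇒ h·k1=z·y_n;  k2=λ(1+4/5z)y_n ⇒ h·k2=z(1+4/5z)y_n
  y_{n+1}/y_n = 1 − 1/15z + 16/15z(1+4/5z) = 1 + z + 64/75z²
  ⇒ R(z) = 1 + z + 64/75z².

Find x<0 with |R(x)|<1.
x=-1.68: |R|=1.7284
R=1: x+64/75x²=0 ⇒ x=−75/64=-1.1719; min R=1−1/(4·64/75)=0.7070>−1
Confirm numerically:
  x=-1.031: |R|=0.87606 <1
  x=-0.674: |R|=0.71365 <1
  x=-0.547: |R|=0.70833 <1
  x=-1.381: |R|=1.24644 >1
  x=-1.265: |R|=1.10053 >1
Interval (-1.1719, 0).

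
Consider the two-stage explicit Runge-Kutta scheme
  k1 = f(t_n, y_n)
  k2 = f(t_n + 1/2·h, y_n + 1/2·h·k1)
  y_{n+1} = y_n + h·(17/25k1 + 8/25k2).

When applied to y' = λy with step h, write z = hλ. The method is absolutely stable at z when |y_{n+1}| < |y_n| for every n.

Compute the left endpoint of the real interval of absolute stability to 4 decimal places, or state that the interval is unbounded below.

On y'=λy, z=hλ:
  k1=λy_n ⇒ h·k1=z·y_n;  k2=λ(1+1/2z)y_n ⇒ h·k2=z(1+1/2z)y_n
  y_{n+1}/y_n = 1 + 17/25z + 8/25z(1+1/2z) = 1 + z + 4/25z²
  Hence R(z) = 1 + z + 4/25z².

Find x<0 with |R(x)|<1.
x=-0.58: |R|=0.4738
R=1: x+4/25x²=0 ⇒ x=−25/4=-6.2500; min R=1−1/(4·4/25)=-0.5625>−1
Confirm numerically:
  x=-5.548: |R|=0.37685 <1
  x=-4.728: |R|=0.15136 <1
  x=-4.577: |R|=0.22517 <1
  x=-3.814: |R|=0.48654 <1
  x=-6.679: |R|=1.45845 >1
  x=-6.571: |R|=1.33749 >1
So |R|<1 on (-6.2500, 0).

z* = -6.2500.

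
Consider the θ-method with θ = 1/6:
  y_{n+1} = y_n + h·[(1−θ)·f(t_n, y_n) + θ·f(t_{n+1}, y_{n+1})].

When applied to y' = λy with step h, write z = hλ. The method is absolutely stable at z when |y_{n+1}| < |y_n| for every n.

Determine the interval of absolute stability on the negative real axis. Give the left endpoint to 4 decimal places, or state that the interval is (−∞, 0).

With y'=λy (z=hλ):
  y_{n+1} = y_n + z·[5/6·y_n + 1/6·y_{n+1}] ⇒ (1 − 1/6z)y_{n+1} = (1 + 5/6z)y_n
  ⇒ R(z) = (1 + 5/6z)/(1 − 1/6z).

Boundary: |R(x)|=1, x<0.
x=-1.02: |R|=0.1282
R=−1: 1+5/6x = −1+1/6x ⇒ -2/3x=2 ⇒ x=2/(-2/3)=-3.0000
Confirm numerically:
  x=-2.101: |R|=0.55610 <1
  x=-1.906: |R|=0.44650 <1
  x=-1.572: |R|=0.24564 <1
  x=-1.309: |R|=0.07457 <1
  x=-3.425: |R|=1.18037 >1
  x=-3.056: |R|=1.02473 >1
Interval (-3.0000, 0).

(-3.0000, 0).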